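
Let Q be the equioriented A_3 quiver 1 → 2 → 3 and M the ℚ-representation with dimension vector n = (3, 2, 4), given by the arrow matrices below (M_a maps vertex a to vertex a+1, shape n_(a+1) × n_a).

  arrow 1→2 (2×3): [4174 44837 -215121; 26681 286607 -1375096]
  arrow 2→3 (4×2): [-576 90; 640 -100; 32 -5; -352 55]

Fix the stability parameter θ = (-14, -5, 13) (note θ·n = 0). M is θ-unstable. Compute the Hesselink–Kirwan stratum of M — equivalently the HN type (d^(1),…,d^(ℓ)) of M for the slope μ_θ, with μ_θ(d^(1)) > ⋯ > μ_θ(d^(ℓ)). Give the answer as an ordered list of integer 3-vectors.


Interval decomposition of M: I[1,1], I[1,2], I[1,3], I[3,3]^3.
HN type (ℓ=3): μ^(1)=13; μ^(2)=-5; μ^(3)=-14

((0, 0, 4); (0, 2, 0); (3, 0, 0))


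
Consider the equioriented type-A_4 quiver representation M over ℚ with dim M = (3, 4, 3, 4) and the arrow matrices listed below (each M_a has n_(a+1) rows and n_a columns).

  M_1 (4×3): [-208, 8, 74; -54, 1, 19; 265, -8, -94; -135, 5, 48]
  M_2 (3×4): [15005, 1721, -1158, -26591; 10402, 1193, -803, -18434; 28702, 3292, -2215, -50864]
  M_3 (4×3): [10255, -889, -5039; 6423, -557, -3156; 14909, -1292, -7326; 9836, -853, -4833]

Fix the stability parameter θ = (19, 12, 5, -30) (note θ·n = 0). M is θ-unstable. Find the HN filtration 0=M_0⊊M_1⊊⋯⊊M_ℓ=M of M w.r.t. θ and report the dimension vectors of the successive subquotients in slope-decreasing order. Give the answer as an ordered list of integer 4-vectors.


Barcode: M ≅ I[1,4]^3, I[2,2], I[4,4]. HN layers by μ_θ (3 steps, strictly decreasing):
  μ^(1)=12; μ^(2)=3/2; μ^(3)=-30

((0, 1, 0, 0); (3, 3, 3, 3); (0, 0, 0, 1))


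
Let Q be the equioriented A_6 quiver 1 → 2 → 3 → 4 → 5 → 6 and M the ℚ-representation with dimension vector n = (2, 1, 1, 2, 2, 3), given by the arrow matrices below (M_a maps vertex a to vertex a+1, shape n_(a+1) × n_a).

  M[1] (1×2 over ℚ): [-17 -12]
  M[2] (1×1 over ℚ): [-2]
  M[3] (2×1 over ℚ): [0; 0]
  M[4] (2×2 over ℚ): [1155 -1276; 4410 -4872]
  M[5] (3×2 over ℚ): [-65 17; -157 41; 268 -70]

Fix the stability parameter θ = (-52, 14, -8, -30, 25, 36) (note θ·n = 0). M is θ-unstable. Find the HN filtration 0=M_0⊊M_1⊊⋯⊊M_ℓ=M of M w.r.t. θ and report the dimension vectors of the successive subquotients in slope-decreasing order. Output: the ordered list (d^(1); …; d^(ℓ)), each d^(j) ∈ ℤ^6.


Interval decomposition of M: I[1,1], I[1,3], I[4,4], I[4,6], I[5,6], I[6,6].
HN type (ℓ=5): μ^(1)=36; μ^(2)=25; μ^(3)=3; μ^(4)=-30; μ^(5)=-52

((0, 0, 0, 0, 0, 3); (0, 0, 0, 0, 2, 0); (0, 1, 1, 0, 0, 0); (0, 0, 0, 2, 0, 0); (2, 0, 0, 0, 0, 0))


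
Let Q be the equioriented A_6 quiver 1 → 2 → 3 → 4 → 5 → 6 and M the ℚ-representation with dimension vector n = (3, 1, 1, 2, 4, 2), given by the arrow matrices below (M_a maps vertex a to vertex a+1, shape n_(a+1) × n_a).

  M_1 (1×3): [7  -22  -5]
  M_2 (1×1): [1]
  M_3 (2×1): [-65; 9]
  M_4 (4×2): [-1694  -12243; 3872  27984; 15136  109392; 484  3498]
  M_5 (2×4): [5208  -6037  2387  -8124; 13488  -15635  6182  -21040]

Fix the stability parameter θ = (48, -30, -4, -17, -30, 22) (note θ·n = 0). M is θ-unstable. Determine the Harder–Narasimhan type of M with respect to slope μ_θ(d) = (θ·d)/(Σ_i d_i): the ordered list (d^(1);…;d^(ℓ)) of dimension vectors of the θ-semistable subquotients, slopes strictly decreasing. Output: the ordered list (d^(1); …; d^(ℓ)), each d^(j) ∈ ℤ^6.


Via rank(M_{q-1}∘⋯∘M_p): M ≅ I[1,1]^2, I[1,5], I[4,4], I[5,5], I[5,6]^2.
μ_θ-semistable layers: μ^(1)=48; μ^(2)=22; μ^(3)=-33/5; μ^(4)=-17; μ^(5)=-30

((2, 0, 0, 0, 0, 0); (0, 0, 0, 0, 0, 2); (1, 1, 1, 1, 1, 0); (0, 0, 0, 1, 0, 0); (0, 0, 0, 0, 3, 0))


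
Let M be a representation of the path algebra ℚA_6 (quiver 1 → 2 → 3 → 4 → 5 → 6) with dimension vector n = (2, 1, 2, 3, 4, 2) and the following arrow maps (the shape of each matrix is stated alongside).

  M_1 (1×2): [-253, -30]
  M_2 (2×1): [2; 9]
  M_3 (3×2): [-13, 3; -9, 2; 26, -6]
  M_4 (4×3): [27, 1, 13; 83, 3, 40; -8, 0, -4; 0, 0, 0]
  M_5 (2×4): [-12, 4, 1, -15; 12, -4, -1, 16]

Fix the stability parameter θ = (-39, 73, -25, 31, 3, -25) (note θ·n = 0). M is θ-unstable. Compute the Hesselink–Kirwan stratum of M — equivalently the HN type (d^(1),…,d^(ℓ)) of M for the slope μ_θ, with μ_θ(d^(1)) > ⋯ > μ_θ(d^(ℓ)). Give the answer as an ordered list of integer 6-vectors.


Via rank(M_{q-1}∘⋯∘M_p): M ≅ I[1,1], I[1,5], I[3,4], I[4,5], I[5,6]^2.
μ_θ-semistable layers: μ^(1)=31; μ^(2)=41/2; μ^(3)=17; μ^(4)=-11; μ^(5)=-25; μ^(6)=-39

((0, 0, 0, 1, 0, 0); (0, 1, 1, 1, 1, 0); (0, 0, 0, 1, 1, 0); (0, 0, 0, 0, 2, 2); (0, 0, 1, 0, 0, 0); (2, 0, 0, 0, 0, 0))


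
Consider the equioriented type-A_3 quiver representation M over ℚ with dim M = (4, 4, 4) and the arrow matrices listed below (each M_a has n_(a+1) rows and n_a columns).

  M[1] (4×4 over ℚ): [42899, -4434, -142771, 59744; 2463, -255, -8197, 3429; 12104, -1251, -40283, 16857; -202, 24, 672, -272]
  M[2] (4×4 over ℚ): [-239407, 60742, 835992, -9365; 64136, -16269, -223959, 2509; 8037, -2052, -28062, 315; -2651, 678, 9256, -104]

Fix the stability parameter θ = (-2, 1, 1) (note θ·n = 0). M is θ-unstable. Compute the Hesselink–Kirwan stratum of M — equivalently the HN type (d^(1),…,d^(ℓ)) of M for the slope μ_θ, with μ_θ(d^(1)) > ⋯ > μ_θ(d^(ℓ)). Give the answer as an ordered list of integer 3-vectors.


Via rank(M_{q-1}∘⋯∘M_p): M ≅ I[1,1], I[1,2], I[1,3]^2, I[2,3], I[3,3].
μ_θ-semistable layers: μ^(1)=1; μ^(2)=-2

((0, 4, 4); (4, 0, 0))


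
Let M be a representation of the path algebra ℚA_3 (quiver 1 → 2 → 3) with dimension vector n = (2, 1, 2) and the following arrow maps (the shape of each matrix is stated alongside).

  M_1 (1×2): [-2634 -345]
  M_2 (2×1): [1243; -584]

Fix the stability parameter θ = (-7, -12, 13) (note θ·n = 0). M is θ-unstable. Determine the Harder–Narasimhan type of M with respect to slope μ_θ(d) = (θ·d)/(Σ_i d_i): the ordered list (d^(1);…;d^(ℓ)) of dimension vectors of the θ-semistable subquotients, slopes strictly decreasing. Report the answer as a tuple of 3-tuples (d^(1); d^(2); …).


Via rank(M_{q-1}∘⋯∘M_p): M ≅ I[1,1], I[1,3], I[3,3].
μ_θ-semistable layers: μ^(1)=13; μ^(2)=-7; μ^(3)=-19/2

((0, 0, 2); (1, 0, 0); (1, 1, 0))


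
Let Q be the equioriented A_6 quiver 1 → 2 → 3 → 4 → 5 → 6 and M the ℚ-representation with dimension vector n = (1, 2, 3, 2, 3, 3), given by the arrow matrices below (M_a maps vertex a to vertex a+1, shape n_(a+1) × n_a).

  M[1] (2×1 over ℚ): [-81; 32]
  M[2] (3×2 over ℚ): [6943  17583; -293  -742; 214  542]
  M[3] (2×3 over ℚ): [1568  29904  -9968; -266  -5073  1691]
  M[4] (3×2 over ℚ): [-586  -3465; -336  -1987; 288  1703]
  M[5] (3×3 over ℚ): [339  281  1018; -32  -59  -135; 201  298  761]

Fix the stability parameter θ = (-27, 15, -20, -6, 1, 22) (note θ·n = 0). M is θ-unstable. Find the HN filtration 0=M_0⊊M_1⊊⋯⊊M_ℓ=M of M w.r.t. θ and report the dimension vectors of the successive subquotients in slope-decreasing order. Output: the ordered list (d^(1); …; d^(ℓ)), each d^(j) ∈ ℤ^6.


Interval decomposition of M: I[1,5], I[2,3], I[3,3], I[4,6], I[5,6], I[6,6].
HN type (ℓ=7): μ^(1)=22; μ^(2)=1; μ^(3)=-5/2; μ^(4)=-11/3; μ^(5)=-6; μ^(6)=-20; μ^(7)=-27

((0, 0, 0, 0, 0, 3); (0, 0, 0, 0, 3, 0); (0, 1, 1, 0, 0, 0); (0, 1, 1, 1, 0, 0); (0, 0, 0, 1, 0, 0); (0, 0, 1, 0, 0, 0); (1, 0, 0, 0, 0, 0))


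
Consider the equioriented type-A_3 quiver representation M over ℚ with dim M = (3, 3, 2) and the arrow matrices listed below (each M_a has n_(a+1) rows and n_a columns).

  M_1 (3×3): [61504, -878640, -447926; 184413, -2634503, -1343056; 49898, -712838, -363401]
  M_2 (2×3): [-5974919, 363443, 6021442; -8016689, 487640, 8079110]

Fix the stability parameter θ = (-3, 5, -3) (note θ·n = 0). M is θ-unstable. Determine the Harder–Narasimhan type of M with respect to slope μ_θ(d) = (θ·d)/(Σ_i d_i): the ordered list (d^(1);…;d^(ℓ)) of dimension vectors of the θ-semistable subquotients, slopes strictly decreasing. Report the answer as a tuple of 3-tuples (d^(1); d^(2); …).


Interval decomposition of M: I[1,1], I[1,2], I[1,3], I[2,3].
HN type (ℓ=3): μ^(1)=5; μ^(2)=1; μ^(3)=-3

((0, 1, 0); (0, 2, 2); (3, 0, 0))


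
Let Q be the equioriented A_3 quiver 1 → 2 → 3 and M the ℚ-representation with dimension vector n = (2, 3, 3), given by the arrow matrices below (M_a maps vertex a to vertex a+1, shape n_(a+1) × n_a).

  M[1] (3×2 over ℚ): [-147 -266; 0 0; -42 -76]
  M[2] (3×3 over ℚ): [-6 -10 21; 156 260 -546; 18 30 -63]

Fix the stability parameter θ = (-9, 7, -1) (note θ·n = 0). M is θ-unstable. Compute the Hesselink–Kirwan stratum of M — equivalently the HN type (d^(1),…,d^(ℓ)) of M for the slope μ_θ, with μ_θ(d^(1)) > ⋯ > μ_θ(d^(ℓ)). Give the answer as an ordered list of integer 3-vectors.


Interval decomposition of M: I[1,1], I[1,2], I[2,2], I[2,3], I[3,3]^2.
HN type (ℓ=4): μ^(1)=7; μ^(2)=3; μ^(3)=-1; μ^(4)=-9

((0, 2, 0); (0, 1, 1); (0, 0, 2); (2, 0, 0))


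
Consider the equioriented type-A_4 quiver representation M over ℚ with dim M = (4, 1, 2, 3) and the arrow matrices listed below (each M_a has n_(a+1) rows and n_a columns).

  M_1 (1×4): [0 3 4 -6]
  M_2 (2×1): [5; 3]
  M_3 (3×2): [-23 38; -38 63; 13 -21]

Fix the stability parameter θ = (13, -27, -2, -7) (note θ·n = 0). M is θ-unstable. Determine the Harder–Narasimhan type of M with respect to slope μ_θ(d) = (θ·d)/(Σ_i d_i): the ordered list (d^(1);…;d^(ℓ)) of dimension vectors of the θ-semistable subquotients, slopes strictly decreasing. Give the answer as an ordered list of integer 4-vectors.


Via rank(M_{q-1}∘⋯∘M_p): M ≅ I[1,1]^3, I[1,4], I[3,4], I[4,4].
μ_θ-semistable layers: μ^(1)=13; μ^(2)=-9/2; μ^(3)=-7

((3, 0, 0, 0); (0, 0, 2, 2); (1, 1, 0, 1))


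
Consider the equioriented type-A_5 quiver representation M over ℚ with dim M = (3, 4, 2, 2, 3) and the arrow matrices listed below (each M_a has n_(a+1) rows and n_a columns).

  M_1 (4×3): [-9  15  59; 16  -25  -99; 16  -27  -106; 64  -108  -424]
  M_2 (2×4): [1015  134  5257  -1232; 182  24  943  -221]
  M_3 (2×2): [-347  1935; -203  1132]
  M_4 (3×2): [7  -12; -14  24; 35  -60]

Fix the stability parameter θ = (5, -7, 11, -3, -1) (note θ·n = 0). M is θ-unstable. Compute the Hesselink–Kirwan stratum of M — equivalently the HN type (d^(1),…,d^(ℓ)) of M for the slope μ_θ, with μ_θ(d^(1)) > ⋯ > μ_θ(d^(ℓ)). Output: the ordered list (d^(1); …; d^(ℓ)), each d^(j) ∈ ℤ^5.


Interval decomposition of M: I[1,2], I[1,4], I[1,5], I[2,2], I[5,5]^2.
HN type (ℓ=4): μ^(1)=4; μ^(2)=7/3; μ^(3)=-1; μ^(4)=-7

((0, 0, 1, 1, 0); (0, 0, 1, 1, 1); (3, 3, 0, 0, 2); (0, 1, 0, 0, 0))


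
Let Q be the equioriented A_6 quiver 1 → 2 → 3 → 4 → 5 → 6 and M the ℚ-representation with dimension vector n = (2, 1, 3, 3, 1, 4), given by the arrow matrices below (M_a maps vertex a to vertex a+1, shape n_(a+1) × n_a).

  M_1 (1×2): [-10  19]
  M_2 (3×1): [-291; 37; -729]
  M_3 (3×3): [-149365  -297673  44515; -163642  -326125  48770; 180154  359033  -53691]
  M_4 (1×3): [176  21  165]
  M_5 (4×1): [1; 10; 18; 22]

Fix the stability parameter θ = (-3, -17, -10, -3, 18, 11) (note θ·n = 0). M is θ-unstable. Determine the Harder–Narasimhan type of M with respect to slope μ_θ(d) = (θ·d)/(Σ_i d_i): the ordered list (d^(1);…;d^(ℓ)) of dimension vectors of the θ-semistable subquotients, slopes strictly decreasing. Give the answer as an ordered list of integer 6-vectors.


Interval decomposition of M: I[1,1], I[1,6], I[3,4]^2, I[6,6]^3.
HN type (ℓ=4): μ^(1)=29/2; μ^(2)=11; μ^(3)=-3; μ^(4)=-10

((0, 0, 0, 0, 1, 1); (0, 0, 0, 0, 0, 3); (1, 0, 0, 3, 0, 0); (1, 1, 3, 0, 0, 0))


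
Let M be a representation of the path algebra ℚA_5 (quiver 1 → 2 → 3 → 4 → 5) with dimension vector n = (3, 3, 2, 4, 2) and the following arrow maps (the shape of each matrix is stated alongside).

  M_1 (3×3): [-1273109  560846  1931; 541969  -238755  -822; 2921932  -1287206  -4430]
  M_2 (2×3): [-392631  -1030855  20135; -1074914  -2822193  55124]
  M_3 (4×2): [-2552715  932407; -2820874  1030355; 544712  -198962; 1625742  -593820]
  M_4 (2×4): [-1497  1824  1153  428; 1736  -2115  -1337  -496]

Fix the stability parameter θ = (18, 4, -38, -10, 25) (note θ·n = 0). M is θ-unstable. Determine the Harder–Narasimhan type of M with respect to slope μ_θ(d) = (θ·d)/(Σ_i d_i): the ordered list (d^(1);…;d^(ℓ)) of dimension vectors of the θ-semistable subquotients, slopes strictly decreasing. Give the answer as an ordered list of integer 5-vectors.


Via rank(M_{q-1}∘⋯∘M_p): M ≅ I[1,1], I[1,5]^2, I[2,2], I[4,4]^2.
μ_θ-semistable layers: μ^(1)=25; μ^(2)=18; μ^(3)=4; μ^(4)=-13/2; μ^(5)=-10

((0, 0, 0, 0, 2); (1, 0, 0, 0, 0); (0, 1, 0, 0, 0); (2, 2, 2, 2, 0); (0, 0, 0, 2, 0))


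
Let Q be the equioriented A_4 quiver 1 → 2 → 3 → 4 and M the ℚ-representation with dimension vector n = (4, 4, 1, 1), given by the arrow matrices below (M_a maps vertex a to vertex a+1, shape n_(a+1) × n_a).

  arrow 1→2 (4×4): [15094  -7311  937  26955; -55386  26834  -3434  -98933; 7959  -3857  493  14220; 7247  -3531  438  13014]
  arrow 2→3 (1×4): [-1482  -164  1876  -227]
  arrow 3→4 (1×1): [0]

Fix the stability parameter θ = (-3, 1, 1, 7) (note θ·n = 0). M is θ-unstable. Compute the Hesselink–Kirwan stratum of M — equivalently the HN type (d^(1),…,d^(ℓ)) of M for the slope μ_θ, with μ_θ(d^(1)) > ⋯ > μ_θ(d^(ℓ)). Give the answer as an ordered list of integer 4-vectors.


Via rank(M_{q-1}∘⋯∘M_p): M ≅ I[1,2]^3, I[1,3], I[4,4].
μ_θ-semistable layers: μ^(1)=7; μ^(2)=1; μ^(3)=-3

((0, 0, 0, 1); (0, 4, 1, 0); (4, 0, 0, 0))


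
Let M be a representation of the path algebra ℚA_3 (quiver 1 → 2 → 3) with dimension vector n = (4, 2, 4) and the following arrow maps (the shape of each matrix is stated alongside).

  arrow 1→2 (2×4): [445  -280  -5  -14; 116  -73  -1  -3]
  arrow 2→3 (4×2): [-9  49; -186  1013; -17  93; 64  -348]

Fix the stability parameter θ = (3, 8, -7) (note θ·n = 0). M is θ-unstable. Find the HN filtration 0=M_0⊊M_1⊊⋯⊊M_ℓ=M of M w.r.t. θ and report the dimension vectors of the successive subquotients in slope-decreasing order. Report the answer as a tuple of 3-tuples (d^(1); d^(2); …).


Barcode: M ≅ I[1,1]^2, I[1,3]^2, I[3,3]^2. HN layers by μ_θ (3 steps, strictly decreasing):
  μ^(1)=3; μ^(2)=4/3; μ^(3)=-7

((2, 0, 0); (2, 2, 2); (0, 0, 2))


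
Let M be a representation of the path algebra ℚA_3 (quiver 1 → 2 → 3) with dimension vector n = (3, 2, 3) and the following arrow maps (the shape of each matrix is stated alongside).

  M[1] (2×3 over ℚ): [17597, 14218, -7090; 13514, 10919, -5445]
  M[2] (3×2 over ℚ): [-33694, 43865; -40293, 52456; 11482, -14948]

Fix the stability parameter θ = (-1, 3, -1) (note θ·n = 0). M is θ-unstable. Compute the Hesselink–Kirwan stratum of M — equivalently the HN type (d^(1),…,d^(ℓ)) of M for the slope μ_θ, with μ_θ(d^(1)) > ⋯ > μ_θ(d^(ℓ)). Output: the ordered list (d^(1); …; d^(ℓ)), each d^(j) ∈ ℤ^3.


Barcode: M ≅ I[1,1], I[1,3]^2, I[3,3]. HN layers by μ_θ (2 steps, strictly decreasing):
  μ^(1)=1; μ^(2)=-1

((0, 2, 2); (3, 0, 1))


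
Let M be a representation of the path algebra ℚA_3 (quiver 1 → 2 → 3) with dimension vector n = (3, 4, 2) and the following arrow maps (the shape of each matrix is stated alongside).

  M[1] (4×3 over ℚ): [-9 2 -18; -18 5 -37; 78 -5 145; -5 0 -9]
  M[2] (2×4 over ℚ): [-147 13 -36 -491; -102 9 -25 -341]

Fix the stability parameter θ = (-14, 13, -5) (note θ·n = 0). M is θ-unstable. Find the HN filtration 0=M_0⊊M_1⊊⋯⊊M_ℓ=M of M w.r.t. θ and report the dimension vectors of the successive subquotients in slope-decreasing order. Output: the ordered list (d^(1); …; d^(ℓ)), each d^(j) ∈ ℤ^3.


Interval decomposition of M: I[1,2], I[1,3]^2, I[2,2].
HN type (ℓ=3): μ^(1)=13; μ^(2)=4; μ^(3)=-14

((0, 2, 0); (0, 2, 2); (3, 0, 0))


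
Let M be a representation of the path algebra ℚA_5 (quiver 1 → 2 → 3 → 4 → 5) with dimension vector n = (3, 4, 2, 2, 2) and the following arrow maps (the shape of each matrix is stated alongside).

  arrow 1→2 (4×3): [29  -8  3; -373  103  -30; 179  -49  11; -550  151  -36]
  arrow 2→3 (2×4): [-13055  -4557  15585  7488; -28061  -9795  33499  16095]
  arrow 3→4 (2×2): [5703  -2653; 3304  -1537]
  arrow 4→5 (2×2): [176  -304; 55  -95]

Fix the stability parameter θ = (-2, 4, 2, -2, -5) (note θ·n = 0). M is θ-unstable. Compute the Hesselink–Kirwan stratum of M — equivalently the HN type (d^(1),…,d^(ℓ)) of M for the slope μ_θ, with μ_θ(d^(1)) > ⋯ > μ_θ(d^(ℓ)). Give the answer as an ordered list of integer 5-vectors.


Barcode: M ≅ I[1,2], I[1,4], I[1,5], I[2,2], I[5,5]. HN layers by μ_θ (5 steps, strictly decreasing):
  μ^(1)=4; μ^(2)=4/3; μ^(3)=-1/4; μ^(4)=-2; μ^(5)=-5

((0, 2, 0, 0, 0); (0, 1, 1, 1, 0); (0, 1, 1, 1, 1); (3, 0, 0, 0, 0); (0, 0, 0, 0, 1))


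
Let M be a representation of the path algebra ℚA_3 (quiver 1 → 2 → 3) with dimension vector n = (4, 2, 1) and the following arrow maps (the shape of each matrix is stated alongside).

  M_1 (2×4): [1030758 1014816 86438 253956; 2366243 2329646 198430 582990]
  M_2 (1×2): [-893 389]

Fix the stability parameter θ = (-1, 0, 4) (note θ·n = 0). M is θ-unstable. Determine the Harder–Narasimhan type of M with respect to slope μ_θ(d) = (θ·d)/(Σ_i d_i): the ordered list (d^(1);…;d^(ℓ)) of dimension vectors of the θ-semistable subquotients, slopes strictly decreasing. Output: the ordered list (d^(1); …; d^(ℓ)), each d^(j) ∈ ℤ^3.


Via rank(M_{q-1}∘⋯∘M_p): M ≅ I[1,1]^2, I[1,2], I[1,3].
μ_θ-semistable layers: μ^(1)=4; μ^(2)=0; μ^(3)=-1

((0, 0, 1); (0, 2, 0); (4, 0, 0))


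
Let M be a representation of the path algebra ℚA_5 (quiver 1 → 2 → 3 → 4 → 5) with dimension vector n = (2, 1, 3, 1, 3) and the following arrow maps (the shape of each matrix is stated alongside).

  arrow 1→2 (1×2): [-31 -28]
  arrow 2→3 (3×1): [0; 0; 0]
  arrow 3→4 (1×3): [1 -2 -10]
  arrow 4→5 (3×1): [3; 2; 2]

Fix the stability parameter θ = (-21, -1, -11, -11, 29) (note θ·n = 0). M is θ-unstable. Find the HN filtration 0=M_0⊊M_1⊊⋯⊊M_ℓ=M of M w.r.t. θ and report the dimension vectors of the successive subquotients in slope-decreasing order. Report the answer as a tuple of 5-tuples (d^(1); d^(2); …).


Via rank(M_{q-1}∘⋯∘M_p): M ≅ I[1,1], I[1,2], I[3,3]^2, I[3,5], I[5,5]^2.
μ_θ-semistable layers: μ^(1)=29; μ^(2)=-1; μ^(3)=-11; μ^(4)=-21

((0, 0, 0, 0, 3); (0, 1, 0, 0, 0); (0, 0, 3, 1, 0); (2, 0, 0, 0, 0))


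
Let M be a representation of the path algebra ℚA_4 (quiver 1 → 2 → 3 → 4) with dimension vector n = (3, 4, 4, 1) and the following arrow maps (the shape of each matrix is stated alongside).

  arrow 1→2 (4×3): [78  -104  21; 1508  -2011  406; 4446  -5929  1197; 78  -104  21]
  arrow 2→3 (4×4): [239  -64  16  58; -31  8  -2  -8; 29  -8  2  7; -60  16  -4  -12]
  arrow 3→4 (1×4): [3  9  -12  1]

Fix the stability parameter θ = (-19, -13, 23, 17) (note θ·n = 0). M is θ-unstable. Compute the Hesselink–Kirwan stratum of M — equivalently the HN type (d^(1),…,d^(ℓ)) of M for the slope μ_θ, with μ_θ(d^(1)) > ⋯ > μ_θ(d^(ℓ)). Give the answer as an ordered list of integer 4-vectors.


Via rank(M_{q-1}∘⋯∘M_p): M ≅ I[1,1], I[1,3], I[1,4], I[2,2], I[2,3], I[3,3].
μ_θ-semistable layers: μ^(1)=23; μ^(2)=20; μ^(3)=-13; μ^(4)=-19

((0, 0, 3, 0); (0, 0, 1, 1); (0, 4, 0, 0); (3, 0, 0, 0))


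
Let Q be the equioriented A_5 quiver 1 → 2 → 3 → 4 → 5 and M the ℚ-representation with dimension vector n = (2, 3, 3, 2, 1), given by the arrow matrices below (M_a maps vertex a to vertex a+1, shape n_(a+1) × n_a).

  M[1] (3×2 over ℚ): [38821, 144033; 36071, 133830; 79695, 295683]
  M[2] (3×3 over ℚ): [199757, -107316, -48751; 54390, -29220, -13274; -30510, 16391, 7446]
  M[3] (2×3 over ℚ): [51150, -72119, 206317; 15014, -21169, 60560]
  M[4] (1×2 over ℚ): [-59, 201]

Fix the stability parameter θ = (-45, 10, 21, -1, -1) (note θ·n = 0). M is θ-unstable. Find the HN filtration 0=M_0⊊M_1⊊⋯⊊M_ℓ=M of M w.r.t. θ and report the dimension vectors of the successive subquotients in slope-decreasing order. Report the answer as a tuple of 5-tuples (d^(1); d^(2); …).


Interval decomposition of M: I[1,4], I[1,5], I[2,3].
HN type (ℓ=4): μ^(1)=21; μ^(2)=10; μ^(3)=29/4; μ^(4)=-45

((0, 0, 1, 0, 0); (0, 2, 1, 1, 0); (0, 1, 1, 1, 1); (2, 0, 0, 0, 0))


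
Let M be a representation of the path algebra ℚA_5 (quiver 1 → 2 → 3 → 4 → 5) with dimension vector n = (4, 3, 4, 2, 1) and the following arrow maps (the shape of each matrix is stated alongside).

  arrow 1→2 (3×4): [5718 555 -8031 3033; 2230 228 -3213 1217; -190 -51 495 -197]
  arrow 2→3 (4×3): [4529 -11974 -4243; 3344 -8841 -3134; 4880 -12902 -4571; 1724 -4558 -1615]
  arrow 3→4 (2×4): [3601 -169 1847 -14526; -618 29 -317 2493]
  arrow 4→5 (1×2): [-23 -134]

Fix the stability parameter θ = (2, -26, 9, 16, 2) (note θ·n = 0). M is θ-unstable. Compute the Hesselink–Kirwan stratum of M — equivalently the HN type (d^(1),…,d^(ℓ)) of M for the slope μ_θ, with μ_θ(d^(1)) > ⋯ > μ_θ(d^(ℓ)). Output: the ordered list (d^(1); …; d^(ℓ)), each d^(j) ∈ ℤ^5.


Interval decomposition of M: I[1,1], I[1,3], I[1,4], I[1,5], I[3,3].
HN type (ℓ=4): μ^(1)=16; μ^(2)=9; μ^(3)=2; μ^(4)=-12

((0, 0, 0, 1, 0); (0, 0, 4, 1, 1); (1, 0, 0, 0, 0); (3, 3, 0, 0, 0))


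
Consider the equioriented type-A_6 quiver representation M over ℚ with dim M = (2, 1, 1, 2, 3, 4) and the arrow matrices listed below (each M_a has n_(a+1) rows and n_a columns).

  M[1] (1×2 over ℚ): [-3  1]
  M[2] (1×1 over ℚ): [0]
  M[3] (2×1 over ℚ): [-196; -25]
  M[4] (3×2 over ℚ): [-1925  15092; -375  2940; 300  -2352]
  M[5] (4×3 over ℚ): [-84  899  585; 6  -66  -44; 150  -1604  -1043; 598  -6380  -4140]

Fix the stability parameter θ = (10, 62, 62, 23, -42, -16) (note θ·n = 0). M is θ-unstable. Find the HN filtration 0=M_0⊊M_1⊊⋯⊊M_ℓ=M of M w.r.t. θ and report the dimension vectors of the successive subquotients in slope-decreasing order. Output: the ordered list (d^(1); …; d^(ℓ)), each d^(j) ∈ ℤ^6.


Barcode: M ≅ I[1,1], I[1,2], I[3,4], I[4,6], I[5,6]^2, I[6,6]. HN layers by μ_θ (6 steps, strictly decreasing):
  μ^(1)=62; μ^(2)=85/2; μ^(3)=10; μ^(4)=-35/3; μ^(5)=-16; μ^(6)=-42

((0, 1, 0, 0, 0, 0); (0, 0, 1, 1, 0, 0); (2, 0, 0, 0, 0, 0); (0, 0, 0, 1, 1, 1); (0, 0, 0, 0, 0, 3); (0, 0, 0, 0, 2, 0))


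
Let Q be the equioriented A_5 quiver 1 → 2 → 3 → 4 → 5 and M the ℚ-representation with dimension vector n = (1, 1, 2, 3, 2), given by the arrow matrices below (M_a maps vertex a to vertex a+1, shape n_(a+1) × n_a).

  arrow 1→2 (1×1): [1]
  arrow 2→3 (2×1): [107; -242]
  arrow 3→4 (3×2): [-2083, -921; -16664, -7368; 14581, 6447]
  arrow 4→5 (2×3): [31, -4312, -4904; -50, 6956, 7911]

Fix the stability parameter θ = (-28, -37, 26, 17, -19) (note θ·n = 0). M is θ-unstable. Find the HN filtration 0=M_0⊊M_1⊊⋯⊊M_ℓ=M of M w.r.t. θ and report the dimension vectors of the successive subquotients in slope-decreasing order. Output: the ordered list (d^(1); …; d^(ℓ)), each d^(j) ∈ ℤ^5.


Barcode: M ≅ I[1,5], I[3,3], I[4,4], I[4,5]. HN layers by μ_θ (5 steps, strictly decreasing):
  μ^(1)=26; μ^(2)=17; μ^(3)=8; μ^(4)=-1; μ^(5)=-65/2

((0, 0, 1, 0, 0); (0, 0, 0, 1, 0); (0, 0, 1, 1, 1); (0, 0, 0, 1, 1); (1, 1, 0, 0, 0))


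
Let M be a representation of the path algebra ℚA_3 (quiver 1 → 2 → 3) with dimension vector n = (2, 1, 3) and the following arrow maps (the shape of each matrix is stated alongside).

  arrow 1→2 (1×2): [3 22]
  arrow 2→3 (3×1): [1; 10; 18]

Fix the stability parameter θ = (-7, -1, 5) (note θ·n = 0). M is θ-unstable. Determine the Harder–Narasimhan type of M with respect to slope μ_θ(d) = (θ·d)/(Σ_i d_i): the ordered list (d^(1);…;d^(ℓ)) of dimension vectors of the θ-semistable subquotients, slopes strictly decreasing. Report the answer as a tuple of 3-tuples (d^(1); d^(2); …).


Interval decomposition of M: I[1,1], I[1,3], I[3,3]^2.
HN type (ℓ=3): μ^(1)=5; μ^(2)=-1; μ^(3)=-7

((0, 0, 3); (0, 1, 0); (2, 0, 0))


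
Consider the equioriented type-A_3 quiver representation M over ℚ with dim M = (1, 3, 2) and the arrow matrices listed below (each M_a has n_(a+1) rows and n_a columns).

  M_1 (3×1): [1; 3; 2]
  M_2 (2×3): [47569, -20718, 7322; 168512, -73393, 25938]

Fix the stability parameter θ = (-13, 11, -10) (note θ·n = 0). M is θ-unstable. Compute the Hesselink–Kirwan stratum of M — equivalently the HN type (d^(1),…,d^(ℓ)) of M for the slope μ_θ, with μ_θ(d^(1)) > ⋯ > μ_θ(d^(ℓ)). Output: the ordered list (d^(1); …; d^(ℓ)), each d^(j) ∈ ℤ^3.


Barcode: M ≅ I[1,3], I[2,2], I[2,3]. HN layers by μ_θ (3 steps, strictly decreasing):
  μ^(1)=11; μ^(2)=1/2; μ^(3)=-13

((0, 1, 0); (0, 2, 2); (1, 0, 0))


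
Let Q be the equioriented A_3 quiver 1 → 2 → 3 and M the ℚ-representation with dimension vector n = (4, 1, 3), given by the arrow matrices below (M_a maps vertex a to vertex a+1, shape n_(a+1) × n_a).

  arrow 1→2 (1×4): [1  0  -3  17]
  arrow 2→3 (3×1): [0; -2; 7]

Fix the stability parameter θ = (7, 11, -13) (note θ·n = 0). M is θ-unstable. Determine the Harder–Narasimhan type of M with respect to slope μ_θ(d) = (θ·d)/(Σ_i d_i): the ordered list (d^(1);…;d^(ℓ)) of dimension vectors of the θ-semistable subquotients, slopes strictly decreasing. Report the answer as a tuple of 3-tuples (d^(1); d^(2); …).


Via rank(M_{q-1}∘⋯∘M_p): M ≅ I[1,1]^3, I[1,3], I[3,3]^2.
μ_θ-semistable layers: μ^(1)=7; μ^(2)=5/3; μ^(3)=-13

((3, 0, 0); (1, 1, 1); (0, 0, 2))


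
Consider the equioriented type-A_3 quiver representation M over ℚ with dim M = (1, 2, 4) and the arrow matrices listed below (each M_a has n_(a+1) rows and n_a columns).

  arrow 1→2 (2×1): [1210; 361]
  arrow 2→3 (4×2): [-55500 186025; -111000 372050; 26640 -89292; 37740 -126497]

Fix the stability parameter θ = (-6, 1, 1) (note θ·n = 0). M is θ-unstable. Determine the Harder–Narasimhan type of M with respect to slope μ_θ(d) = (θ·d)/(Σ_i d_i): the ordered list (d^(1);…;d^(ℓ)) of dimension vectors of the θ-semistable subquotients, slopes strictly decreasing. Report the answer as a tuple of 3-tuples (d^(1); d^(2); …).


Interval decomposition of M: I[1,3], I[2,2], I[3,3]^3.
HN type (ℓ=2): μ^(1)=1; μ^(2)=-6

((0, 2, 4); (1, 0, 0))


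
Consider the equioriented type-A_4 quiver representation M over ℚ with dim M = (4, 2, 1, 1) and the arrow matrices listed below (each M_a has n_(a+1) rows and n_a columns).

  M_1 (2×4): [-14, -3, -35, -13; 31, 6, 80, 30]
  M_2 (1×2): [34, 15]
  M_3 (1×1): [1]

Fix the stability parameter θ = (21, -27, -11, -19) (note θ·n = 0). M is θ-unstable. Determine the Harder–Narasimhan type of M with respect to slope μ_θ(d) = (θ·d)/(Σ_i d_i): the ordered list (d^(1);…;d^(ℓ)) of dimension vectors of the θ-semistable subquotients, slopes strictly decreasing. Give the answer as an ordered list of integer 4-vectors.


Interval decomposition of M: I[1,1]^2, I[1,2], I[1,4].
HN type (ℓ=3): μ^(1)=21; μ^(2)=-3; μ^(3)=-9

((2, 0, 0, 0); (1, 1, 0, 0); (1, 1, 1, 1))


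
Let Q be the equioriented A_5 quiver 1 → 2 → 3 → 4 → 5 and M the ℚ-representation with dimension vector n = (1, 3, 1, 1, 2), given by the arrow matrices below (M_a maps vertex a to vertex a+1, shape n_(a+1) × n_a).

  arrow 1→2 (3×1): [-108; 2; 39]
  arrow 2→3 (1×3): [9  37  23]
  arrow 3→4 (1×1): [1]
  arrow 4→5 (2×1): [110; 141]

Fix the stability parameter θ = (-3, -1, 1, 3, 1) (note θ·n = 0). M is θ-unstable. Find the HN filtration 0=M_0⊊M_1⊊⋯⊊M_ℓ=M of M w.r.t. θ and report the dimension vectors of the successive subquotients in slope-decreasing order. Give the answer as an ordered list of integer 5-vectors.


Interval decomposition of M: I[1,5], I[2,2]^2, I[5,5].
HN type (ℓ=4): μ^(1)=2; μ^(2)=1; μ^(3)=-1; μ^(4)=-3

((0, 0, 0, 1, 1); (0, 0, 1, 0, 1); (0, 3, 0, 0, 0); (1, 0, 0, 0, 0))


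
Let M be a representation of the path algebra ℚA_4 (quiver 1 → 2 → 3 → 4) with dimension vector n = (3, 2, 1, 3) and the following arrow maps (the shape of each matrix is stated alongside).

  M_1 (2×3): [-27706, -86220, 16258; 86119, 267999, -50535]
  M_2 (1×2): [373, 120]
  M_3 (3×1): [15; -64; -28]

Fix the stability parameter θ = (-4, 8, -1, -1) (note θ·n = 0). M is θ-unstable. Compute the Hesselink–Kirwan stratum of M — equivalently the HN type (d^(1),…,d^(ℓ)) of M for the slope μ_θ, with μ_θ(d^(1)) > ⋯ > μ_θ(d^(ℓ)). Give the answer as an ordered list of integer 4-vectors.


Interval decomposition of M: I[1,1], I[1,2], I[1,4], I[4,4]^2.
HN type (ℓ=4): μ^(1)=8; μ^(2)=2; μ^(3)=-1; μ^(4)=-4

((0, 1, 0, 0); (0, 1, 1, 1); (0, 0, 0, 2); (3, 0, 0, 0))


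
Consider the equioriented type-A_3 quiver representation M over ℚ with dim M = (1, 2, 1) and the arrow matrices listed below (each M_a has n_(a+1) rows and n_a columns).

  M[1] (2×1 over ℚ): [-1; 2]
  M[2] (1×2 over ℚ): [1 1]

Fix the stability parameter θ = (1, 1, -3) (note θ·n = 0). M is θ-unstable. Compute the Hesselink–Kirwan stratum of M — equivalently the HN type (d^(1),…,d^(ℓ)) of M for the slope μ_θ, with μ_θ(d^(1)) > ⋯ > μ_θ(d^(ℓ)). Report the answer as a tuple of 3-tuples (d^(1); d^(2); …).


Interval decomposition of M: I[1,3], I[2,2].
HN type (ℓ=2): μ^(1)=1; μ^(2)=-1/3

((0, 1, 0); (1, 1, 1))


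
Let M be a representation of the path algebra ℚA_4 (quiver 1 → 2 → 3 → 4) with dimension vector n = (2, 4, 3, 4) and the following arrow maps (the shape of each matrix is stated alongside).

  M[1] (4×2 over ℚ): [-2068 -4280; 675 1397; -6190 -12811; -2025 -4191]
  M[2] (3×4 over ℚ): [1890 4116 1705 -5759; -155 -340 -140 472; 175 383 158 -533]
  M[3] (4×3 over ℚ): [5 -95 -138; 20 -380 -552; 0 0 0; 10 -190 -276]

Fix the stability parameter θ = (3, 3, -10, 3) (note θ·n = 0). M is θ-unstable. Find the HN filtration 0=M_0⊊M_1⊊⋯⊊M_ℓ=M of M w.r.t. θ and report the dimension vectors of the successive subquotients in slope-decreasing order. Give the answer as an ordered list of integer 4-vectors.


Barcode: M ≅ I[1,2], I[1,4], I[2,3]^2, I[4,4]^3. HN layers by μ_θ (3 steps, strictly decreasing):
  μ^(1)=3; μ^(2)=-4/3; μ^(3)=-7/2

((1, 1, 0, 4); (1, 1, 1, 0); (0, 2, 2, 0))


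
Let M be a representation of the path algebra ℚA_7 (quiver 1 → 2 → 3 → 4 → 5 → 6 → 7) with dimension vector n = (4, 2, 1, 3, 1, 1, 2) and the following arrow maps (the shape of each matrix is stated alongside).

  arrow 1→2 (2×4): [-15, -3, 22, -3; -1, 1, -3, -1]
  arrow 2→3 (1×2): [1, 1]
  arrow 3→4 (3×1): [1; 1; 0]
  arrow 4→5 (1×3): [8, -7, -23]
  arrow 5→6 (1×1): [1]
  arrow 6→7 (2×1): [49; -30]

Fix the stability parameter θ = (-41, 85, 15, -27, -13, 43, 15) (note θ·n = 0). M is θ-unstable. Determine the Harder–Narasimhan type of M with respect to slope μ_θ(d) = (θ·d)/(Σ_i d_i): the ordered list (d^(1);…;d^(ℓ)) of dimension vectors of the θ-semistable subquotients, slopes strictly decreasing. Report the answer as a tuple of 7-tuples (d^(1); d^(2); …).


Via rank(M_{q-1}∘⋯∘M_p): M ≅ I[1,1]^2, I[1,2], I[1,7], I[4,4]^2, I[7,7].
μ_θ-semistable layers: μ^(1)=85; μ^(2)=29; μ^(3)=15; μ^(4)=-27; μ^(5)=-41

((0, 1, 0, 0, 0, 0, 0); (0, 0, 0, 0, 0, 1, 1); (0, 1, 1, 1, 1, 0, 1); (0, 0, 0, 2, 0, 0, 0); (4, 0, 0, 0, 0, 0, 0))


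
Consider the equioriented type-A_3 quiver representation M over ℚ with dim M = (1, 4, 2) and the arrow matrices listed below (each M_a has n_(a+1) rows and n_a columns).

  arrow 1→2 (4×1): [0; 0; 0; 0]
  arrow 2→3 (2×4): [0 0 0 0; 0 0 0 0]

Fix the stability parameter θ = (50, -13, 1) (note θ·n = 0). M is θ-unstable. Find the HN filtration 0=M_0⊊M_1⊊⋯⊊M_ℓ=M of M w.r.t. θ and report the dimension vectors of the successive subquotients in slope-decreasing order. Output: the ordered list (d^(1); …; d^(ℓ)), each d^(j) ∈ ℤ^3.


Via rank(M_{q-1}∘⋯∘M_p): M ≅ I[1,1], I[2,2]^4, I[3,3]^2.
μ_θ-semistable layers: μ^(1)=50; μ^(2)=1; μ^(3)=-13

((1, 0, 0); (0, 0, 2); (0, 4, 0))


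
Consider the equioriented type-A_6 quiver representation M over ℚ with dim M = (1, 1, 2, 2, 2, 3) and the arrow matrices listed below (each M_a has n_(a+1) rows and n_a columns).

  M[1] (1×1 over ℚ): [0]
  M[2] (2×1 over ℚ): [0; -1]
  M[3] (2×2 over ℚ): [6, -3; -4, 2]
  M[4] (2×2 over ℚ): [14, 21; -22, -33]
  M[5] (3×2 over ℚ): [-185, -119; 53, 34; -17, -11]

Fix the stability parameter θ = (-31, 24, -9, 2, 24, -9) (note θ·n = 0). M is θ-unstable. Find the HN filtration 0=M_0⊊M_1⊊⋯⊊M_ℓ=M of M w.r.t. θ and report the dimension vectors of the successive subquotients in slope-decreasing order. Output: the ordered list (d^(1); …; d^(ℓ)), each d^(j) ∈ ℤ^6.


Interval decomposition of M: I[1,1], I[2,4], I[3,3], I[4,6], I[5,6], I[6,6].
HN type (ℓ=5): μ^(1)=15/2; μ^(2)=17/3; μ^(3)=2; μ^(4)=-9; μ^(5)=-31

((0, 0, 0, 0, 2, 2); (0, 1, 1, 1, 0, 0); (0, 0, 0, 1, 0, 0); (0, 0, 1, 0, 0, 1); (1, 0, 0, 0, 0, 0))


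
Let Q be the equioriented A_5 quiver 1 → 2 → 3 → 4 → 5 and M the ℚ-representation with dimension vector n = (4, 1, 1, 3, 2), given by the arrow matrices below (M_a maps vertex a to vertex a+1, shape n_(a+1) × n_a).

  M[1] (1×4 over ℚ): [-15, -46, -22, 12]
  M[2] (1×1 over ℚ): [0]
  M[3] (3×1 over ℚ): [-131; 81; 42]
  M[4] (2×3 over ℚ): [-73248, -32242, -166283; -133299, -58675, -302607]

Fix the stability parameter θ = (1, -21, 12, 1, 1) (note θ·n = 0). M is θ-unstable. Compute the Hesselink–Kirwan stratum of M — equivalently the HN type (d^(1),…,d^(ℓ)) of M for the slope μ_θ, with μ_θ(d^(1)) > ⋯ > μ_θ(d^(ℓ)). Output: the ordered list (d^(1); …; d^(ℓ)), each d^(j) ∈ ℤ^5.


Via rank(M_{q-1}∘⋯∘M_p): M ≅ I[1,1]^3, I[1,2], I[3,4], I[4,5]^2.
μ_θ-semistable layers: μ^(1)=13/2; μ^(2)=1; μ^(3)=-10

((0, 0, 1, 1, 0); (3, 0, 0, 2, 2); (1, 1, 0, 0, 0))


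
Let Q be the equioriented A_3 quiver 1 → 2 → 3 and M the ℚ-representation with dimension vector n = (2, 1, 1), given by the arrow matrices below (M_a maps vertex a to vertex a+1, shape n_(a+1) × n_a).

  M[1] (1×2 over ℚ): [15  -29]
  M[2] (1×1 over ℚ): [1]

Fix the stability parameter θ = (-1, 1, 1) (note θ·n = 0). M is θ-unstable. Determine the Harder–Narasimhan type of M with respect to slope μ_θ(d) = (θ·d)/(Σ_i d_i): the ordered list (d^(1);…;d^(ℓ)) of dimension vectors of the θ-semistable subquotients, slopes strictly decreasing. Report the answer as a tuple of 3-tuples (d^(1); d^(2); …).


Via rank(M_{q-1}∘⋯∘M_p): M ≅ I[1,1], I[1,3].
μ_θ-semistable layers: μ^(1)=1; μ^(2)=-1

((0, 1, 1); (2, 0, 0))


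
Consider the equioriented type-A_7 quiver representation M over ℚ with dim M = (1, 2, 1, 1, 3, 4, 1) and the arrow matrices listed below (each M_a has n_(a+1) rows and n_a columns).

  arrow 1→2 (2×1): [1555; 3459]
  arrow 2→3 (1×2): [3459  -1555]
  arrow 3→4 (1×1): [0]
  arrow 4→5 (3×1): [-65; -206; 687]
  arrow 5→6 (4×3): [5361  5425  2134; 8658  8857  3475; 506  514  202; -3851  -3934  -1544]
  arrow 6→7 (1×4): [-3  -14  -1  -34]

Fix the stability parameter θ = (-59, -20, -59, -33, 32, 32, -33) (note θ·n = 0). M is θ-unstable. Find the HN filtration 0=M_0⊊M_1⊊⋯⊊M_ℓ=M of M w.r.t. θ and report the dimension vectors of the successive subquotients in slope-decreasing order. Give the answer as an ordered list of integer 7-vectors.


Barcode: M ≅ I[1,2], I[2,3], I[4,7], I[5,6]^2, I[6,6]. HN layers by μ_θ (6 steps, strictly decreasing):
  μ^(1)=32; μ^(2)=31/3; μ^(3)=-20; μ^(4)=-33; μ^(5)=-79/2; μ^(6)=-59

((0, 0, 0, 0, 2, 3, 0); (0, 0, 0, 0, 1, 1, 1); (0, 1, 0, 0, 0, 0, 0); (0, 0, 0, 1, 0, 0, 0); (0, 1, 1, 0, 0, 0, 0); (1, 0, 0, 0, 0, 0, 0))


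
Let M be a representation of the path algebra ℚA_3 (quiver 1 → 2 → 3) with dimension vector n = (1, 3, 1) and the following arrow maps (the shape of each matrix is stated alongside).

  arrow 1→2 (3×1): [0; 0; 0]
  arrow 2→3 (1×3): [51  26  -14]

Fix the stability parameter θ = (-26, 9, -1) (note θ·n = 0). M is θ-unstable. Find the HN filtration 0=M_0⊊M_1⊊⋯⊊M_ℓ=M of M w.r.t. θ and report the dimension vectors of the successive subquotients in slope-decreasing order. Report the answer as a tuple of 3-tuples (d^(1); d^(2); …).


Barcode: M ≅ I[1,1], I[2,2]^2, I[2,3]. HN layers by μ_θ (3 steps, strictly decreasing):
  μ^(1)=9; μ^(2)=4; μ^(3)=-26

((0, 2, 0); (0, 1, 1); (1, 0, 0))


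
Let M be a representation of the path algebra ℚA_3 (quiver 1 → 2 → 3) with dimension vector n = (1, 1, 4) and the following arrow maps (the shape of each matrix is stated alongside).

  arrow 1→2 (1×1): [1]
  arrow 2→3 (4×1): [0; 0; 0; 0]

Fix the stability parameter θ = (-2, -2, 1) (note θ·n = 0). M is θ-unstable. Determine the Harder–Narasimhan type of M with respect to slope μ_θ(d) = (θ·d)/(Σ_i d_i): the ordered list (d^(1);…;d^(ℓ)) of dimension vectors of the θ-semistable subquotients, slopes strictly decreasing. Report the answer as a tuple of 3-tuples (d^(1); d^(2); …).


Via rank(M_{q-1}∘⋯∘M_p): M ≅ I[1,2], I[3,3]^4.
μ_θ-semistable layers: μ^(1)=1; μ^(2)=-2

((0, 0, 4); (1, 1, 0))


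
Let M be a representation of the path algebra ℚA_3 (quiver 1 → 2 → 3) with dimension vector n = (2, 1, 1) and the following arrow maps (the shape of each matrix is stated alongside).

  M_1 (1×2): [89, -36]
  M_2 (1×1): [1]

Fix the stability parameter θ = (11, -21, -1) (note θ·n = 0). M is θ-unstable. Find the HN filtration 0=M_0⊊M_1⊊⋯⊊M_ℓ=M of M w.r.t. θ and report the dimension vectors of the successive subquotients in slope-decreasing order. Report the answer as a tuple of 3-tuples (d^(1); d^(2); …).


Barcode: M ≅ I[1,1], I[1,3]. HN layers by μ_θ (3 steps, strictly decreasing):
  μ^(1)=11; μ^(2)=-1; μ^(3)=-5

((1, 0, 0); (0, 0, 1); (1, 1, 0))


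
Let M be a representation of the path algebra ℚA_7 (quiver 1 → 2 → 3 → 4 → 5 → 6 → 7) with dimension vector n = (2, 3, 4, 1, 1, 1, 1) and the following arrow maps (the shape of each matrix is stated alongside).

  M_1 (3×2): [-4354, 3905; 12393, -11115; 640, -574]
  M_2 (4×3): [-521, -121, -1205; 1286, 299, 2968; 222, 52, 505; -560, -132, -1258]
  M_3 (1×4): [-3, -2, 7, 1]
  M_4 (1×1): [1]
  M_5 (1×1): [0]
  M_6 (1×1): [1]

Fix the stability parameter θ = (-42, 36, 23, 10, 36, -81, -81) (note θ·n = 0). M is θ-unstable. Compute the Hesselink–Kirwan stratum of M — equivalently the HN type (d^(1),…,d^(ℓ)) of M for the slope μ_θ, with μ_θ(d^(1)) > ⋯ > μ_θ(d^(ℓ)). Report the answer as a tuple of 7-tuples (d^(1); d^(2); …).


Barcode: M ≅ I[1,3], I[1,5], I[2,3], I[3,3], I[6,7]. HN layers by μ_θ (5 steps, strictly decreasing):
  μ^(1)=36; μ^(2)=59/2; μ^(3)=23; μ^(4)=-42; μ^(5)=-81

((0, 0, 0, 0, 1, 0, 0); (0, 2, 2, 0, 0, 0, 0); (0, 1, 2, 1, 0, 0, 0); (2, 0, 0, 0, 0, 0, 0); (0, 0, 0, 0, 0, 1, 1))


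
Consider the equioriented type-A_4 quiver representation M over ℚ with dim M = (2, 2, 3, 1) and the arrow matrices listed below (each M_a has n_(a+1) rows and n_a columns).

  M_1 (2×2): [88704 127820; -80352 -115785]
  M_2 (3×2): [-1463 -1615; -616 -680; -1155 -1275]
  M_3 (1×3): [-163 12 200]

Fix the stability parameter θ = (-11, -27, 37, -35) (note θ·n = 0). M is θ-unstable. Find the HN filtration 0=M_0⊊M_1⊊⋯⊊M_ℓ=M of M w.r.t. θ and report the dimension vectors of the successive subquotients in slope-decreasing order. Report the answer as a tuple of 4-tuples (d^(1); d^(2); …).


Interval decomposition of M: I[1,1], I[1,4], I[2,2], I[3,3]^2.
HN type (ℓ=5): μ^(1)=37; μ^(2)=1; μ^(3)=-11; μ^(4)=-19; μ^(5)=-27

((0, 0, 2, 0); (0, 0, 1, 1); (1, 0, 0, 0); (1, 1, 0, 0); (0, 1, 0, 0))
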